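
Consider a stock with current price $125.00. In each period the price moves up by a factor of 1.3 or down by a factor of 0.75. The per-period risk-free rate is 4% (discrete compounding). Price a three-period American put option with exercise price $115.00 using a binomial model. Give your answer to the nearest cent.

Risk-neutral probability p = (1 + 0.04 − 0.75)/(1.3 − 0.75) = 0.2900/0.5500 = 0.5273
Terminal stock prices: S_uuu = 274.6, S_uud = 158.4, S_udd = 91.41, S_ddd = 52.73
Terminal payoffs (K − S): max(-159.6, 0) = 0, max(-43.44, 0) = 0, max(23.59, 0) = 23.59, max(62.27, 0) = 62.27
Node uu (S = 211.3): continuation = 1/1.04·[0.5273·0.0000 + 0.4727·0.0000] = 0.0000; exercise value = 0.0000 ≤ continuation, so V_uu = 0.0000
Node ud (S = 121.9): continuation = 1/1.04·[0.5273·0.0000 + 0.4727·23.5938] = 10.7244; exercise value = 0.0000 ≤ continuation, so V_ud = 10.7244
Node dd (S = 70.31): continuation = 1/1.04·[0.5273·23.5938 + 0.4727·62.2656] = 40.2644; exercise value = 44.6875 > continuation, so V_dd = 44.6875 (exercise)
Node u (S = 162.5): continuation = 1/1.04·[0.5273·0.0000 + 0.4727·10.7244] = 4.8747; exercise value = 0.0000 ≤ continuation, so V_u = 4.8747
Node d (S = 93.75): continuation = 1/1.04·[0.5273·10.7244 + 0.4727·44.6875] = 25.7497; exercise value = 21.2500 ≤ continuation, so V_d = 25.7497
Node 0 (S = 125): continuation = 1/1.04·[0.5273·4.8747 + 0.4727·25.7497] = 14.1759; exercise value = 0.0000 ≤ continuation, so V_0 = 14.1759

$14.18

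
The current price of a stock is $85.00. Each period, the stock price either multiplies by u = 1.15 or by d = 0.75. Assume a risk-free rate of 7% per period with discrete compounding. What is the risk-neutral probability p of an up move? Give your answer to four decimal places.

p = 0.8000

Risk-neutral probability p = (1 + 0.07 − 0.75)/(1.15 − 0.75) = 0.3200/0.4000 = 0.8000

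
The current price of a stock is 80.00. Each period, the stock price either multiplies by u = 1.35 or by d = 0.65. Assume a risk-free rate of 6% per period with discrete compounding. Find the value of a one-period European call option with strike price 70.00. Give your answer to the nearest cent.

21.00

Risk-neutral probability p = (1 + 0.06 − 0.65)/(1.35 − 0.65) = 0.4100/0.7000 = 0.5857
Terminal stock prices: S_u = 108, S_d = 52
Terminal payoffs (S − K): max(38, 0) = 38, max(-18, 0) = 0
Node 0 (S = 80): V_0 = 1/1.06·[0.5857·38.0000 + 0.4143·0.0000] = 20.9973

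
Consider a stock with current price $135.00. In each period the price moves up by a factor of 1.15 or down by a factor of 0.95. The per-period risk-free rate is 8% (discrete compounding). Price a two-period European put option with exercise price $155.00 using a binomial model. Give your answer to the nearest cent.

$6.41

Risk-neutral probability p = (1 + 0.08 − 0.95)/(1.15 − 0.95) = 0.1300/0.2000 = 0.6500
Terminal stock prices: S_uu = 178.5, S_ud = 147.5, S_dd = 121.8
Terminal payoffs (K − S): max(-23.54, 0) = 0, max(7.513, 0) = 7.513, max(33.16, 0) = 33.16
Node u (S = 155.2): V_u = 1/1.08·[0.6500·0.0000 + 0.3500·7.5125] = 2.4346
Node d (S = 128.2): V_d = 1/1.08·[0.6500·7.5125 + 0.3500·33.1625] = 15.2685
Node 0 (S = 135): V_0 = 1/1.08·[0.6500·2.4346 + 0.3500·15.2685] = 6.4134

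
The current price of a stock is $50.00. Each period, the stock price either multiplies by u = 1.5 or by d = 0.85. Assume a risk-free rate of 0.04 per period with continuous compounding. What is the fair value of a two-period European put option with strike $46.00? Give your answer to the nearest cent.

$4.55

Risk-neutral probability p = (e^0.04 − 0.85)/(1.5 − 0.85) = 0.1908/0.6500 = 0.2936
Terminal stock prices: S_uu = 112.5, S_ud = 63.75, S_dd = 36.12
Terminal payoffs (K − S): max(-66.5, 0) = 0, max(-17.75, 0) = 0, max(9.875, 0) = 9.875
Node u (S = 75): V_u = e^(−0.04)·[0.2936·0.0000 + 0.7064·0.0000] = 0.0000
Node d (S = 42.5): V_d = e^(−0.04)·[0.2936·0.0000 + 0.7064·9.8750] = 6.7026
Node 0 (S = 50): V_0 = e^(−0.04)·[0.2936·0.0000 + 0.7064·6.7026] = 4.5494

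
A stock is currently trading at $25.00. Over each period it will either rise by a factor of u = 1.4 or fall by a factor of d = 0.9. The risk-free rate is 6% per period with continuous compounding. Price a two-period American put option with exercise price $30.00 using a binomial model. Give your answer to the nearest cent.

$5.00

Risk-neutral probability p = (e^0.06 − 0.9)/(1.4 − 0.9) = 0.1618/0.5000 = 0.3237
Terminal stock prices: S_uu = 49, S_ud = 31.5, S_dd = 20.25
Terminal payoffs (K − S): max(-19, 0) = 0, max(-1.5, 0) = 0, max(9.75, 0) = 9.75
Node u (S = 35): continuation = e^(−0.06)·[0.3237·0.0000 + 0.6763·0.0000] = 0.0000; exercise value = 0.0000 ≤ continuation, so V_u = 0.0000
Node d (S = 22.5): continuation = e^(−0.06)·[0.3237·0.0000 + 0.6763·9.7500] = 6.2102; exercise value = 7.5000 > continuation, so V_d = 7.5000 (exercise)
Node 0 (S = 25): continuation = e^(−0.06)·[0.3237·0.0000 + 0.6763·7.5000] = 4.7771; exercise value = 5.0000 > continuation, so V_0 = 5.0000 (exercise)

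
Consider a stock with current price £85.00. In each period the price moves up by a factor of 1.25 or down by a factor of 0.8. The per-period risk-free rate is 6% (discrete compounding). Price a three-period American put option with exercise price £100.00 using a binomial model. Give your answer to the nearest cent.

£16.00

Risk-neutral probability p = (1 + 0.06 − 0.8)/(1.25 − 0.8) = 0.2600/0.4500 = 0.5778
Terminal stock prices: S_uuu = 166, S_uud = 106.2, S_udd = 68, S_ddd = 43.52
Terminal payoffs (K − S): max(-66.02, 0) = 0, max(-6.25, 0) = 0, max(32, 0) = 32, max(56.48, 0) = 56.48
Node uu (S = 132.8): continuation = 1/1.06·[0.5778·0.0000 + 0.4222·0.0000] = 0.0000; exercise value = 0.0000 ≤ continuation, so V_uu = 0.0000
Node ud (S = 85): continuation = 1/1.06·[0.5778·0.0000 + 0.4222·32.0000] = 12.7463; exercise value = 15.0000 > continuation, so V_ud = 15.0000 (exercise)
Node dd (S = 54.4): continuation = 1/1.06·[0.5778·32.0000 + 0.4222·56.4800] = 39.9396; exercise value = 45.6000 > continuation, so V_dd = 45.6000 (exercise)
Node u (S = 106.2): continuation = 1/1.06·[0.5778·0.0000 + 0.4222·15.0000] = 5.9748; exercise value = 0.0000 ≤ continuation, so V_u = 5.9748
Node d (S = 68): continuation = 1/1.06·[0.5778·15.0000 + 0.4222·45.6000] = 26.3396; exercise value = 32.0000 > continuation, so V_d = 32.0000 (exercise)
Node 0 (S = 85): continuation = 1/1.06·[0.5778·5.9748 + 0.4222·32.0000] = 16.0031; exercise value = 15.0000 ≤ continuation, so V_0 = 16.0031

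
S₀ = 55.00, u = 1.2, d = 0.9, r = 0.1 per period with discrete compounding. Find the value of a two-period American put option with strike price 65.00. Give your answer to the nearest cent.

Risk-neutral probability p = (1 + 0.1 − 0.9)/(1.2 − 0.9) = 0.2000/0.3000 = 0.6667
Terminal stock prices: S_uu = 79.2, S_ud = 59.4, S_dd = 44.55
Terminal payoffs (K − S): max(-14.2, 0) = 0, max(5.6, 0) = 5.6, max(20.45, 0) = 20.45
Node u (S = 66): continuation = 1/1.1·[0.6667·0.0000 + 0.3333·5.6000] = 1.6970; exercise value = 0.0000 ≤ continuation, so V_u = 1.6970
Node d (S = 49.5): continuation = 1/1.1·[0.6667·5.6000 + 0.3333·20.4500] = 9.5909; exercise value = 15.5000 > continuation, so V_d = 15.5000 (exercise)
Node 0 (S = 55): continuation = 1/1.1·[0.6667·1.6970 + 0.3333·15.5000] = 5.7254; exercise value = 10.0000 > continuation, so V_0 = 10.0000 (exercise)

10.00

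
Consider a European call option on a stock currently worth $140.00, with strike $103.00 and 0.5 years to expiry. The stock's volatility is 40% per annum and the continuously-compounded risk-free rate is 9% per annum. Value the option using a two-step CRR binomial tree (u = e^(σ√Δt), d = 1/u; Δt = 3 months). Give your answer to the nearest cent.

CRR parameters: u = e^(σ√Δt) = e^(0.4·√0.25) = 1.2214, d = 1/u = 0.8187
Per-period rate: rΔt = 0.09·0.25 = 0.0225, so R = e^0.0225 = 1.0228
Risk-neutral probability p = (e^0.0225 − 0.8187)/(1.2214 − 0.8187) = 0.2040/0.4027 = 0.5067
Terminal stock prices: S_uu = 208.9, S_ud = 140, S_dd = 93.84
Terminal payoffs (S − K): max(105.9, 0) = 105.9, max(37, 0) = 37, max(-9.155, 0) = 0
Node u (S = 171): V_u = e^(−0.0225)·[0.5067·105.8555 + 0.4933·37.0000] = 70.2880
Node d (S = 114.6): V_d = e^(−0.0225)·[0.5067·37.0000 + 0.4933·0.0000] = 18.3299
Node 0 (S = 140): V_0 = e^(−0.0225)·[0.5067·70.2880 + 0.4933·18.3299] = 43.6623

$43.66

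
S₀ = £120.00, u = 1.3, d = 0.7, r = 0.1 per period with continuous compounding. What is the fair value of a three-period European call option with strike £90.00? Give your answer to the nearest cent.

£56.71

Risk-neutral probability p = (e^0.1 − 0.7)/(1.3 − 0.7) = 0.4052/0.6000 = 0.6753
Terminal stock prices: S_uuu = 263.6, S_uud = 142, S_udd = 76.44, S_ddd = 41.16
Terminal payoffs (S − K): max(173.6, 0) = 173.6, max(51.96, 0) = 51.96, max(-13.56, 0) = 0, max(-48.84, 0) = 0
Node uu (S = 202.8): V_uu = e^(−0.1)·[0.6753·173.6400 + 0.3247·51.9600] = 121.3646
Node ud (S = 109.2): V_ud = e^(−0.1)·[0.6753·51.9600 + 0.3247·0.0000] = 31.7488
Node dd (S = 58.8): V_dd = e^(−0.1)·[0.6753·0.0000 + 0.3247·0.0000] = 0.0000
Node u (S = 156): V_u = e^(−0.1)·[0.6753·121.3646 + 0.3247·31.7488] = 83.4848
Node d (S = 84): V_d = e^(−0.1)·[0.6753·31.7488 + 0.3247·0.0000] = 19.3992
Node 0 (S = 120): V_0 = e^(−0.1)·[0.6753·83.4848 + 0.3247·19.3992] = 56.7109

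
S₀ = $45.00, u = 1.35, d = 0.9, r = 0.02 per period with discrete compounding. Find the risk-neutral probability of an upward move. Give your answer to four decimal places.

Risk-neutral probability p = (1 + 0.02 − 0.9)/(1.35 − 0.9) = 0.1200/0.4500 = 0.2667

p = 0.2667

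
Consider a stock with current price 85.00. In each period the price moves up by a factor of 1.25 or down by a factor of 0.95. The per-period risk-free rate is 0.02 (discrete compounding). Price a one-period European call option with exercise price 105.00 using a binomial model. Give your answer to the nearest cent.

Risk-neutral probability p = (1 + 0.02 − 0.95)/(1.25 − 0.95) = 0.0700/0.3000 = 0.2333
Terminal stock prices: S_u = 106.2, S_d = 80.75
Terminal payoffs (S − K): max(1.25, 0) = 1.25, max(-24.25, 0) = 0
Node 0 (S = 85): V_0 = 1/1.02·[0.2333·1.2500 + 0.7667·0.0000] = 0.2859

0.29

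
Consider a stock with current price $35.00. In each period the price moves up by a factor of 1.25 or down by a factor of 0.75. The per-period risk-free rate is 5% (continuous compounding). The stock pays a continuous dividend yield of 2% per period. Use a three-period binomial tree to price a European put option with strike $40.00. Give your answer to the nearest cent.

Per-period risk-free factor R = e^0.05 = 1.0513; dividend-adjusted growth = e^(0.05−0.02) = 1.0305.
Risk-neutral probability p = (1.0305 − 0.75)/(1.25 − 0.75) = 0.2805/0.5000 = 0.5609
Terminal stock prices: S_uuu = 68.36, S_uud = 41.02, S_udd = 24.61, S_ddd = 14.77
Terminal payoffs (K − S): max(-28.36, 0) = 0, max(-1.016, 0) = 0, max(15.39, 0) = 15.39, max(25.23, 0) = 25.23
Node uu (S = 54.69): V_uu = e^(−0.05)·[0.5609·0.0000 + 0.4391·0.0000] = 0.0000
Node ud (S = 32.81): V_ud = e^(−0.05)·[0.5609·0.0000 + 0.4391·15.3906] = 6.4283
Node dd (S = 19.69): V_dd = e^(−0.05)·[0.5609·15.3906 + 0.4391·25.2344] = 18.7515
Node u (S = 43.75): V_u = e^(−0.05)·[0.5609·0.0000 + 0.4391·6.4283] = 2.6849
Node d (S = 26.25): V_d = e^(−0.05)·[0.5609·6.4283 + 0.4391·18.7515] = 11.2619
Node 0 (S = 35): V_0 = e^(−0.05)·[0.5609·2.6849 + 0.4391·11.2619] = 6.1364

$6.14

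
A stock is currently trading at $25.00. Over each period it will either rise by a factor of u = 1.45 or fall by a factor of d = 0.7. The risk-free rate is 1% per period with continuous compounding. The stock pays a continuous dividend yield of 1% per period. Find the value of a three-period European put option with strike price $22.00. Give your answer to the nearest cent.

Per-period risk-free factor R = e^0.01 = 1.0101; dividend-adjusted growth = e^(0.01−0.01) = 1.0000.
Risk-neutral probability p = (1.0000 − 0.7)/(1.45 − 0.7) = 0.3000/0.7500 = 0.4000
Terminal stock prices: S_uuu = 76.22, S_uud = 36.79, S_udd = 17.76, S_ddd = 8.575
Terminal payoffs (K − S): max(-54.22, 0) = 0, max(-14.79, 0) = 0, max(4.238, 0) = 4.238, max(13.43, 0) = 13.43
Node uu (S = 52.56): V_uu = e^(−0.01)·[0.4000·0.0000 + 0.6000·0.0000] = 0.0000
Node ud (S = 25.38): V_ud = e^(−0.01)·[0.4000·0.0000 + 0.6000·4.2375] = 2.5172
Node dd (S = 12.25): V_dd = e^(−0.01)·[0.4000·4.2375 + 0.6000·13.4250] = 9.6530
Node u (S = 36.25): V_u = e^(−0.01)·[0.4000·0.0000 + 0.6000·2.5172] = 1.4953
Node d (S = 17.5): V_d = e^(−0.01)·[0.4000·2.5172 + 0.6000·9.6530] = 6.7310
Node 0 (S = 25): V_0 = e^(−0.01)·[0.4000·1.4953 + 0.6000·6.7310] = 4.5906

$4.59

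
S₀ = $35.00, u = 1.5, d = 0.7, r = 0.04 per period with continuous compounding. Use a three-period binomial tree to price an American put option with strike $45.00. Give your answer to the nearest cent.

Risk-neutral probability p = (e^0.04 − 0.7)/(1.5 − 0.7) = 0.3408/0.8000 = 0.4260
Terminal stock prices: S_uuu = 118.1, S_uud = 55.12, S_udd = 25.72, S_ddd = 12
Terminal payoffs (K − S): max(-73.12, 0) = 0, max(-10.12, 0) = 0, max(19.28, 0) = 19.28, max(33, 0) = 33
Node uu (S = 78.75): continuation = e^(−0.04)·[0.4260·0.0000 + 0.5740·0.0000] = 0.0000; exercise value = 0.0000 ≤ continuation, so V_uu = 0.0000
Node ud (S = 36.75): continuation = e^(−0.04)·[0.4260·0.0000 + 0.5740·19.2750] = 10.6298; exercise value = 8.2500 ≤ continuation, so V_ud = 10.6298
Node dd (S = 17.15): continuation = e^(−0.04)·[0.4260·19.2750 + 0.5740·32.9950] = 26.0855; exercise value = 27.8500 > continuation, so V_dd = 27.8500 (exercise)
Node u (S = 52.5): continuation = e^(−0.04)·[0.4260·0.0000 + 0.5740·10.6298] = 5.8621; exercise value = 0.0000 ≤ continuation, so V_u = 5.8621
Node d (S = 24.5): continuation = e^(−0.04)·[0.4260·10.6298 + 0.5740·27.8500] = 19.7096; exercise value = 20.5000 > continuation, so V_d = 20.5000 (exercise)
Node 0 (S = 35): continuation = e^(−0.04)·[0.4260·5.8621 + 0.5740·20.5000] = 13.7048; exercise value = 10.0000 ≤ continuation, so V_0 = 13.7048

$13.70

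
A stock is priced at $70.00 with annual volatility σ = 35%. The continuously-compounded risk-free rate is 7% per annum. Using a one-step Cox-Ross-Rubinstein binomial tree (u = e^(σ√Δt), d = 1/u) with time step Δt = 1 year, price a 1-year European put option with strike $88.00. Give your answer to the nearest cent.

CRR parameters: u = e^(σ√Δt) = e^(0.35·√1) = 1.4191, d = 1/u = 0.7047
Per-period rate: rΔt = 0.07·1 = 0.07, so R = e^0.07 = 1.0725
Risk-neutral probability p = (e^0.07 − 0.7047)/(1.4191 − 0.7047) = 0.3678/0.7144 = 0.5149
Terminal stock prices: S_u = 99.33, S_d = 49.33
Terminal payoffs (K − S): max(-11.33, 0) = 0, max(38.67, 0) = 38.67
Node 0 (S = 70): V_0 = e^(−0.07)·[0.5149·0.0000 + 0.4851·38.6718] = 17.4921

$17.49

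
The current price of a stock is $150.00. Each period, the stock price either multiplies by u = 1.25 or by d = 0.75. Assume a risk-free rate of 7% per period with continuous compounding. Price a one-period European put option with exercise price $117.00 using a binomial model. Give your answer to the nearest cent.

Risk-neutral probability p = (e^0.07 − 0.75)/(1.25 − 0.75) = 0.3225/0.5000 = 0.6450
Terminal stock prices: S_u = 187.5, S_d = 112.5
Terminal payoffs (K − S): max(-70.5, 0) = 0, max(4.5, 0) = 4.5
Node 0 (S = 150): V_0 = e^(−0.07)·[0.6450·0.0000 + 0.3550·4.5000] = 1.4894

$1.49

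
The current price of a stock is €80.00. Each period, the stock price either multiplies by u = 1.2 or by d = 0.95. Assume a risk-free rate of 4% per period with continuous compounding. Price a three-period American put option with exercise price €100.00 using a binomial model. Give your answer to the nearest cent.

€20.00

Risk-neutral probability p = (e^0.04 − 0.95)/(1.2 − 0.95) = 0.0908/0.2500 = 0.3632
Terminal stock prices: S_uuu = 138.2, S_uud = 109.4, S_udd = 86.64, S_ddd = 68.59
Terminal payoffs (K − S): max(-38.24, 0) = 0, max(-9.44, 0) = 0, max(13.36, 0) = 13.36, max(31.41, 0) = 31.41
Node uu (S = 115.2): continuation = e^(−0.04)·[0.3632·0.0000 + 0.6368·0.0000] = 0.0000; exercise value = 0.0000 ≤ continuation, so V_uu = 0.0000
Node ud (S = 91.2): continuation = e^(−0.04)·[0.3632·0.0000 + 0.6368·13.3600] = 8.1735; exercise value = 8.8000 > continuation, so V_ud = 8.8000 (exercise)
Node dd (S = 72.2): continuation = e^(−0.04)·[0.3632·13.3600 + 0.6368·31.4100] = 23.8789; exercise value = 27.8000 > continuation, so V_dd = 27.8000 (exercise)
Node u (S = 96): continuation = e^(−0.04)·[0.3632·0.0000 + 0.6368·8.8000] = 5.3837; exercise value = 4.0000 ≤ continuation, so V_u = 5.3837
Node d (S = 76): continuation = e^(−0.04)·[0.3632·8.8000 + 0.6368·27.8000] = 20.0789; exercise value = 24.0000 > continuation, so V_d = 24.0000 (exercise)
Node 0 (S = 80): continuation = e^(−0.04)·[0.3632·5.3837 + 0.6368·24.0000] = 16.5619; exercise value = 20.0000 > continuation, so V_0 = 20.0000 (exercise)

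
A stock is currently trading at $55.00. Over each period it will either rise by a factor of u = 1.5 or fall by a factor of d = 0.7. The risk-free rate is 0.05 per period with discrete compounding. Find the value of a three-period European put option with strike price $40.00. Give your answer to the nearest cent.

Risk-neutral probability p = (1 + 0.05 − 0.7)/(1.5 − 0.7) = 0.3500/0.8000 = 0.4375
Terminal stock prices: S_uuu = 185.6, S_uud = 86.62, S_udd = 40.42, S_ddd = 18.86
Terminal payoffs (K − S): max(-145.6, 0) = 0, max(-46.62, 0) = 0, max(-0.425, 0) = 0, max(21.14, 0) = 21.14
Node uu (S = 123.8): V_uu = 1/1.05·[0.4375·0.0000 + 0.5625·0.0000] = 0.0000
Node ud (S = 57.75): V_ud = 1/1.05·[0.4375·0.0000 + 0.5625·0.0000] = 0.0000
Node dd (S = 26.95): V_dd = 1/1.05·[0.4375·0.0000 + 0.5625·21.1350] = 11.3223
Node u (S = 82.5): V_u = 1/1.05·[0.4375·0.0000 + 0.5625·0.0000] = 0.0000
Node d (S = 38.5): V_d = 1/1.05·[0.4375·0.0000 + 0.5625·11.3223] = 6.0655
Node 0 (S = 55): V_0 = 1/1.05·[0.4375·0.0000 + 0.5625·6.0655] = 3.2494

$3.25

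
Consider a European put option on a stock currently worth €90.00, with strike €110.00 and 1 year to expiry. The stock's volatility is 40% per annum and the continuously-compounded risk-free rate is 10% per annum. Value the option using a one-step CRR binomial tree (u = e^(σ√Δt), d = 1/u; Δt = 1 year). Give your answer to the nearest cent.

€21.15

CRR parameters: u = e^(σ√Δt) = e^(0.4·√1) = 1.4918, d = 1/u = 0.6703
Per-period rate: rΔt = 0.1·1 = 0.1, so R = e^0.1 = 1.1052
Risk-neutral probability p = (e^0.1 − 0.6703)/(1.4918 − 0.6703) = 0.4349/0.8215 = 0.5293
Terminal stock prices: S_u = 134.3, S_d = 60.33
Terminal payoffs (K − S): max(-24.26, 0) = 0, max(49.67, 0) = 49.67
Node 0 (S = 90): V_0 = e^(−0.1)·[0.5293·0.0000 + 0.4707·49.6712] = 21.1538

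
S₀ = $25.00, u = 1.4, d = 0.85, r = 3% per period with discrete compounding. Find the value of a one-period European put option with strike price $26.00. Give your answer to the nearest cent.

$3.10

Risk-neutral probability p = (1 + 0.03 − 0.85)/(1.4 − 0.85) = 0.1800/0.5500 = 0.3273
Terminal stock prices: S_u = 35, S_d = 21.25
Terminal payoffs (K − S): max(-9, 0) = 0, max(4.75, 0) = 4.75
Node 0 (S = 25): V_0 = 1/1.03·[0.3273·0.0000 + 0.6727·4.7500] = 3.1024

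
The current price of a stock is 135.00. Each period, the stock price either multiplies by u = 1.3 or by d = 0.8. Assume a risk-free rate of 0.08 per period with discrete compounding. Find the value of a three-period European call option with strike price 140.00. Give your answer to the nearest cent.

Risk-neutral probability p = (1 + 0.08 − 0.8)/(1.3 − 0.8) = 0.2800/0.5000 = 0.5600
Terminal stock prices: S_uuu = 296.6, S_uud = 182.5, S_udd = 112.3, S_ddd = 69.12
Terminal payoffs (S − K): max(156.6, 0) = 156.6, max(42.52, 0) = 42.52, max(-27.68, 0) = 0, max(-70.88, 0) = 0
Node uu (S = 228.2): V_uu = 1/1.08·[0.5600·156.5950 + 0.4400·42.5200] = 98.5204
Node ud (S = 140.4): V_ud = 1/1.08·[0.5600·42.5200 + 0.4400·0.0000] = 22.0474
Node dd (S = 86.4): V_dd = 1/1.08·[0.5600·0.0000 + 0.4400·0.0000] = 0.0000
Node u (S = 175.5): V_u = 1/1.08·[0.5600·98.5204 + 0.4400·22.0474] = 60.0669
Node d (S = 108): V_d = 1/1.08·[0.5600·22.0474 + 0.4400·0.0000] = 11.4320
Node 0 (S = 135): V_0 = 1/1.08·[0.5600·60.0669 + 0.4400·11.4320] = 35.8033

35.80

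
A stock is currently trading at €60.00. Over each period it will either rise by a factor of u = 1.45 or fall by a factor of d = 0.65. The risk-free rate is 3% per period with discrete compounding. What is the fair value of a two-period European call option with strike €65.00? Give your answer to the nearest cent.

Risk-neutral probability p = (1 + 0.03 − 0.65)/(1.45 − 0.65) = 0.3800/0.8000 = 0.4750
Terminal stock prices: S_uu = 126.2, S_ud = 56.55, S_dd = 25.35
Terminal payoffs (S − K): max(61.15, 0) = 61.15, max(-8.45, 0) = 0, max(-39.65, 0) = 0
Node u (S = 87): V_u = 1/1.03·[0.4750·61.1500 + 0.5250·0.0000] = 28.2002
Node d (S = 39): V_d = 1/1.03·[0.4750·0.0000 + 0.5250·0.0000] = 0.0000
Node 0 (S = 60): V_0 = 1/1.03·[0.4750·28.2002 + 0.5250·0.0000] = 13.0050

€13.00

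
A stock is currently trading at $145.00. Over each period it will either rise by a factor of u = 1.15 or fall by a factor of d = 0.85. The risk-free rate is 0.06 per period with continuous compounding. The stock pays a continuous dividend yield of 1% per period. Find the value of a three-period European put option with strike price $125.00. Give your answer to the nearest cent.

$1.89

Per-period risk-free factor R = e^0.06 = 1.0618; dividend-adjusted growth = e^(0.06−0.01) = 1.0513.
Risk-neutral probability p = (1.0513 − 0.85)/(1.15 − 0.85) = 0.2013/0.3000 = 0.6709
Terminal stock prices: S_uuu = 220.5, S_uud = 163, S_udd = 120.5, S_ddd = 89.05
Terminal payoffs (K − S): max(-95.53, 0) = 0, max(-38, 0) = 0, max(4.523, 0) = 4.523, max(35.95, 0) = 35.95
Node uu (S = 191.8): V_uu = e^(−0.06)·[0.6709·0.0000 + 0.3291·0.0000] = 0.0000
Node ud (S = 141.7): V_ud = e^(−0.06)·[0.6709·0.0000 + 0.3291·4.5231] = 1.4019
Node dd (S = 104.8): V_dd = e^(−0.06)·[0.6709·4.5231 + 0.3291·35.9519] = 14.0005
Node u (S = 166.8): V_u = e^(−0.06)·[0.6709·0.0000 + 0.3291·1.4019] = 0.4345
Node d (S = 123.2): V_d = e^(−0.06)·[0.6709·1.4019 + 0.3291·14.0005] = 5.2249
Node 0 (S = 145): V_0 = e^(−0.06)·[0.6709·0.4345 + 0.3291·5.2249] = 1.8939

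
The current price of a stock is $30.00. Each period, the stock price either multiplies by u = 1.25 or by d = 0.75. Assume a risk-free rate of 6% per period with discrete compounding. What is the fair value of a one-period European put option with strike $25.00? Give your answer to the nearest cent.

$0.90

Risk-neutral probability p = (1 + 0.06 − 0.75)/(1.25 − 0.75) = 0.3100/0.5000 = 0.6200
Terminal stock prices: S_u = 37.5, S_d = 22.5
Terminal payoffs (K − S): max(-12.5, 0) = 0, max(2.5, 0) = 2.5
Node 0 (S = 30): V_0 = 1/1.06·[0.6200·0.0000 + 0.3800·2.5000] = 0.8962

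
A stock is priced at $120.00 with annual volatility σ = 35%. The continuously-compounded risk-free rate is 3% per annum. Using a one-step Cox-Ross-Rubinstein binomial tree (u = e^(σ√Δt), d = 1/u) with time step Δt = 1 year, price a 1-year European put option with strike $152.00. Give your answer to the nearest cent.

CRR parameters: u = e^(σ√Δt) = e^(0.35·√1) = 1.4191, d = 1/u = 0.7047
Per-period rate: rΔt = 0.03·1 = 0.03, so R = e^0.03 = 1.0305
Risk-neutral probability p = (e^0.03 − 0.7047)/(1.4191 − 0.7047) = 0.3258/0.7144 = 0.4560
Terminal stock prices: S_u = 170.3, S_d = 84.56
Terminal payoffs (K − S): max(-18.29, 0) = 0, max(67.44, 0) = 67.44
Node 0 (S = 120): V_0 = e^(−0.03)·[0.4560·0.0000 + 0.5440·67.4374] = 35.6009

$35.60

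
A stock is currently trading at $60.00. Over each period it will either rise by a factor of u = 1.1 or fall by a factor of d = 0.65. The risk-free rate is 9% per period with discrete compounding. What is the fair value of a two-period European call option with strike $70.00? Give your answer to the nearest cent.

$2.09

Risk-neutral probability p = (1 + 0.09 − 0.65)/(1.1 − 0.65) = 0.4400/0.4500 = 0.9778
Terminal stock prices: S_uu = 72.6, S_ud = 42.9, S_dd = 25.35
Terminal payoffs (S − K): max(2.6, 0) = 2.6, max(-27.1, 0) = 0, max(-44.65, 0) = 0
Node u (S = 66): V_u = 1/1.09·[0.9778·2.6000 + 0.0222·0.0000] = 2.3323
Node d (S = 39): V_d = 1/1.09·[0.9778·0.0000 + 0.0222·0.0000] = 0.0000
Node 0 (S = 60): V_0 = 1/1.09·[0.9778·2.3323 + 0.0222·0.0000] = 2.0922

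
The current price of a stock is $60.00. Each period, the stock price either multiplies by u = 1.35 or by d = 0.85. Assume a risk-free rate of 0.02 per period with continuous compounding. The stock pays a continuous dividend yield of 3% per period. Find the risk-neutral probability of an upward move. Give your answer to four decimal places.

Per-period risk-free factor R = e^0.02 = 1.0202; dividend-adjusted growth = e^(0.02−0.03) = 0.9900.
Risk-neutral probability p = (0.9900 − 0.85)/(1.35 − 0.85) = 0.1400/0.5000 = 0.2801

p = 0.2801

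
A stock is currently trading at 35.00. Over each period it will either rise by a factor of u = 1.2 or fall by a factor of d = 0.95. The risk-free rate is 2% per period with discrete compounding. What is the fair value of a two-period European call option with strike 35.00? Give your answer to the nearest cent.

3.06

Risk-neutral probability p = (1 + 0.02 − 0.95)/(1.2 − 0.95) = 0.0700/0.2500 = 0.2800
Terminal stock prices: S_uu = 50.4, S_ud = 39.9, S_dd = 31.59
Terminal payoffs (S − K): max(15.4, 0) = 15.4, max(4.9, 0) = 4.9, max(-3.413, 0) = 0
Node u (S = 42): V_u = 1/1.02·[0.2800·15.4000 + 0.7200·4.9000] = 7.6863
Node d (S = 33.25): V_d = 1/1.02·[0.2800·4.9000 + 0.7200·0.0000] = 1.3451
Node 0 (S = 35): V_0 = 1/1.02·[0.2800·7.6863 + 0.7200·1.3451] = 3.0594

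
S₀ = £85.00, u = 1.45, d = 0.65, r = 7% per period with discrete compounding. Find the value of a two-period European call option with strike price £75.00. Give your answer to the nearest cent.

£27.20

Risk-neutral probability p = (1 + 0.07 − 0.65)/(1.45 − 0.65) = 0.4200/0.8000 = 0.5250
Terminal stock prices: S_uu = 178.7, S_ud = 80.11, S_dd = 35.91
Terminal payoffs (S − K): max(103.7, 0) = 103.7, max(5.112, 0) = 5.112, max(-39.09, 0) = 0
Node u (S = 123.2): V_u = 1/1.07·[0.5250·103.7125 + 0.4750·5.1125] = 53.1565
Node d (S = 55.25): V_d = 1/1.07·[0.5250·5.1125 + 0.4750·0.0000] = 2.5085
Node 0 (S = 85): V_0 = 1/1.07·[0.5250·53.1565 + 0.4750·2.5085] = 27.1951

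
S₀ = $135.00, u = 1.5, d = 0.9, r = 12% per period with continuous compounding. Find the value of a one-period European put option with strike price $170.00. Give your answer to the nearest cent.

$26.71

Risk-neutral probability p = (e^0.12 − 0.9)/(1.5 − 0.9) = 0.2275/0.6000 = 0.3792
Terminal stock prices: S_u = 202.5, S_d = 121.5
Terminal payoffs (K − S): max(-32.5, 0) = 0, max(48.5, 0) = 48.5
Node 0 (S = 135): V_0 = e^(−0.12)·[0.3792·0.0000 + 0.6208·48.5000] = 26.7058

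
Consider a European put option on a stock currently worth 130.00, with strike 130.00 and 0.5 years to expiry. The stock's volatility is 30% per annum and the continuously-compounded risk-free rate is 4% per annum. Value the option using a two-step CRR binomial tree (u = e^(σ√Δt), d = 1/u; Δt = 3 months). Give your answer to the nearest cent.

8.39

CRR parameters: u = e^(σ√Δt) = e^(0.3·√0.25) = 1.1618, d = 1/u = 0.8607
Per-period rate: rΔt = 0.04·0.25 = 0.01, so R = e^0.01 = 1.0101
Risk-neutral probability p = (e^0.01 − 0.8607)/(1.1618 − 0.8607) = 0.1493/0.3011 = 0.4959
Terminal stock prices: S_uu = 175.5, S_ud = 130, S_dd = 96.31
Terminal payoffs (K − S): max(-45.48, 0) = 0, max(0, 0) = 0, max(33.69, 0) = 33.69
Node u (S = 151): V_u = e^(−0.01)·[0.4959·0.0000 + 0.5041·0.0000] = 0.0000
Node d (S = 111.9): V_d = e^(−0.01)·[0.4959·0.0000 + 0.5041·33.6936] = 16.8144
Node 0 (S = 130): V_0 = e^(−0.01)·[0.4959·0.0000 + 0.5041·16.8144] = 8.3911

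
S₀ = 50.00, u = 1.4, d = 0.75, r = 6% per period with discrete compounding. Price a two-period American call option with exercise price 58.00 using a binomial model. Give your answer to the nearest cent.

Risk-neutral probability p = (1 + 0.06 − 0.75)/(1.4 − 0.75) = 0.3100/0.6500 = 0.4769
Terminal stock prices: S_uu = 98, S_ud = 52.5, S_dd = 28.12
Terminal payoffs (S − K): max(40, 0) = 40, max(-5.5, 0) = 0, max(-29.88, 0) = 0
Node u (S = 70): continuation = 1/1.06·[0.4769·40.0000 + 0.5231·0.0000] = 17.9971; exercise value = 12.0000 ≤ continuation, so V_u = 17.9971
Node d (S = 37.5): continuation = 1/1.06·[0.4769·0.0000 + 0.5231·0.0000] = 0.0000; exercise value = 0.0000 ≤ continuation, so V_d = 0.0000
Node 0 (S = 50): continuation = 1/1.06·[0.4769·17.9971 + 0.5231·0.0000] = 8.0974; exercise value = 0.0000 ≤ continuation, so V_0 = 8.0974

8.10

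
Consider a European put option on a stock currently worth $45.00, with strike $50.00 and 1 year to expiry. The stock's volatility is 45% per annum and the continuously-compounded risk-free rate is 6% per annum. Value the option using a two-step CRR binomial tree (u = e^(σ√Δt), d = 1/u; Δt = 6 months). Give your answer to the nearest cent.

CRR parameters: u = e^(σ√Δt) = e^(0.45·√0.5) = 1.3746, d = 1/u = 0.7275
Per-period rate: rΔt = 0.06·0.5 = 0.03, so R = e^0.03 = 1.0305
Risk-neutral probability p = (e^0.03 − 0.7275)/(1.3746 − 0.7275) = 0.3030/0.6472 = 0.4682
Terminal stock prices: S_uu = 85.03, S_ud = 45, S_dd = 23.81
Terminal payoffs (K − S): max(-35.03, 0) = 0, max(5, 0) = 5, max(26.19, 0) = 26.19
Node u (S = 61.86): V_u = e^(−0.03)·[0.4682·0.0000 + 0.5318·5.0000] = 2.5806
Node d (S = 32.74): V_d = e^(−0.03)·[0.4682·5.0000 + 0.5318·26.1862] = 15.7866
Node 0 (S = 45): V_0 = e^(−0.03)·[0.4682·2.5806 + 0.5318·15.7866] = 9.3201

$9.32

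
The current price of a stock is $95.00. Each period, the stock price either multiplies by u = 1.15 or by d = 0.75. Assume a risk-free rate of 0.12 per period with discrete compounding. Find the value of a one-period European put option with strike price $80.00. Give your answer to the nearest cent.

$0.59

Risk-neutral probability p = (1 + 0.12 − 0.75)/(1.15 − 0.75) = 0.3700/0.4000 = 0.9250
Terminal stock prices: S_u = 109.2, S_d = 71.25
Terminal payoffs (K − S): max(-29.25, 0) = 0, max(8.75, 0) = 8.75
Node 0 (S = 95): V_0 = 1/1.12·[0.9250·0.0000 + 0.0750·8.7500] = 0.5859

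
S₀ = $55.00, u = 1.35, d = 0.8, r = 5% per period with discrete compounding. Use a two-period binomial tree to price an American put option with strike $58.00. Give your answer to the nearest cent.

$7.27

Risk-neutral probability p = (1 + 0.05 − 0.8)/(1.35 − 0.8) = 0.2500/0.5500 = 0.4545
Terminal stock prices: S_uu = 100.2, S_ud = 59.4, S_dd = 35.2
Terminal payoffs (K − S): max(-42.24, 0) = 0, max(-1.4, 0) = 0, max(22.8, 0) = 22.8
Node u (S = 74.25): continuation = 1/1.05·[0.4545·0.0000 + 0.5455·0.0000] = 0.0000; exercise value = 0.0000 ≤ continuation, so V_u = 0.0000
Node d (S = 44): continuation = 1/1.05·[0.4545·0.0000 + 0.5455·22.8000] = 11.8442; exercise value = 14.0000 > continuation, so V_d = 14.0000 (exercise)
Node 0 (S = 55): continuation = 1/1.05·[0.4545·0.0000 + 0.5455·14.0000] = 7.2727; exercise value = 3.0000 ≤ continuation, so V_0 = 7.2727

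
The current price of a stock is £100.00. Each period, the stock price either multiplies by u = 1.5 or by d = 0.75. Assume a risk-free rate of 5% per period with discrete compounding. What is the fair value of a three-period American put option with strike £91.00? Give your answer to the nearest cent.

Risk-neutral probability p = (1 + 0.05 − 0.75)/(1.5 − 0.75) = 0.3000/0.7500 = 0.4000
Terminal stock prices: S_uuu = 337.5, S_uud = 168.8, S_udd = 84.38, S_ddd = 42.19
Terminal payoffs (K − S): max(-246.5, 0) = 0, max(-77.75, 0) = 0, max(6.625, 0) = 6.625, max(48.81, 0) = 48.81
Node uu (S = 225): continuation = 1/1.05·[0.4000·0.0000 + 0.6000·0.0000] = 0.0000; exercise value = 0.0000 ≤ continuation, so V_uu = 0.0000
Node ud (S = 112.5): continuation = 1/1.05·[0.4000·0.0000 + 0.6000·6.6250] = 3.7857; exercise value = 0.0000 ≤ continuation, so V_ud = 3.7857
Node dd (S = 56.25): continuation = 1/1.05·[0.4000·6.6250 + 0.6000·48.8125] = 30.4167; exercise value = 34.7500 > continuation, so V_dd = 34.7500 (exercise)
Node u (S = 150): continuation = 1/1.05·[0.4000·0.0000 + 0.6000·3.7857] = 2.1633; exercise value = 0.0000 ≤ continuation, so V_u = 2.1633
Node d (S = 75): continuation = 1/1.05·[0.4000·3.7857 + 0.6000·34.7500] = 21.2993; exercise value = 16.0000 ≤ continuation, so V_d = 21.2993
Node 0 (S = 100): continuation = 1/1.05·[0.4000·2.1633 + 0.6000·21.2993] = 12.9951; exercise value = 0.0000 ≤ continuation, so V_0 = 12.9951

£13.00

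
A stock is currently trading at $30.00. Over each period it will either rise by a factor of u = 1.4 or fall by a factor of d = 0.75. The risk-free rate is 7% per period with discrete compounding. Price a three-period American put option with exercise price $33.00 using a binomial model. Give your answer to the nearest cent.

Risk-neutral probability p = (1 + 0.07 − 0.75)/(1.4 − 0.75) = 0.3200/0.6500 = 0.4923
Terminal stock prices: S_uuu = 82.32, S_uud = 44.1, S_udd = 23.62, S_ddd = 12.66
Terminal payoffs (K − S): max(-49.32, 0) = 0, max(-11.1, 0) = 0, max(9.375, 0) = 9.375, max(20.34, 0) = 20.34
Node uu (S = 58.8): continuation = 1/1.07·[0.4923·0.0000 + 0.5077·0.0000] = 0.0000; exercise value = 0.0000 ≤ continuation, so V_uu = 0.0000
Node ud (S = 31.5): continuation = 1/1.07·[0.4923·0.0000 + 0.5077·9.3750] = 4.4482; exercise value = 1.5000 ≤ continuation, so V_ud = 4.4482
Node dd (S = 16.88): continuation = 1/1.07·[0.4923·9.3750 + 0.5077·20.3438] = 13.9661; exercise value = 16.1250 > continuation, so V_dd = 16.1250 (exercise)
Node u (S = 42): continuation = 1/1.07·[0.4923·0.0000 + 0.5077·4.4482] = 2.1106; exercise value = 0.0000 ≤ continuation, so V_u = 2.1106
Node d (S = 22.5): continuation = 1/1.07·[0.4923·4.4482 + 0.5077·16.1250] = 9.6976; exercise value = 10.5000 > continuation, so V_d = 10.5000 (exercise)
Node 0 (S = 30): continuation = 1/1.07·[0.4923·2.1106 + 0.5077·10.5000] = 5.9531; exercise value = 3.0000 ≤ continuation, so V_0 = 5.9531

$5.95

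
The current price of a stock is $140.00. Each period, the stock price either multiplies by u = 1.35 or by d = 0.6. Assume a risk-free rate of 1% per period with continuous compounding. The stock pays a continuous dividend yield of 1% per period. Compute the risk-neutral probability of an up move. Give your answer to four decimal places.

Per-period risk-free factor R = e^0.01 = 1.0101; dividend-adjusted growth = e^(0.01−0.01) = 1.0000.
Risk-neutral probability p = (1.0000 − 0.6)/(1.35 − 0.6) = 0.4000/0.7500 = 0.5333

p = 0.5333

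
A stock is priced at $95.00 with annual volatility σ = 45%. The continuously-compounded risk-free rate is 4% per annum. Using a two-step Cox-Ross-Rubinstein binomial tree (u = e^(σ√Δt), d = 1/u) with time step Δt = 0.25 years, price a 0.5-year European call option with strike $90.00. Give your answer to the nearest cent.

CRR parameters: u = e^(σ√Δt) = e^(0.45·√0.25) = 1.2523, d = 1/u = 0.7985
Per-period rate: rΔt = 0.04·0.25 = 0.01, so R = e^0.01 = 1.0101
Risk-neutral probability p = (e^0.01 − 0.7985)/(1.2523 − 0.7985) = 0.2115/0.4538 = 0.4661
Terminal stock prices: S_uu = 149, S_ud = 95, S_dd = 60.57
Terminal payoffs (S − K): max(58.99, 0) = 58.99, max(5, 0) = 5, max(-29.43, 0) = 0
Node u (S = 119): V_u = e^(−0.01)·[0.4661·58.9897 + 0.5339·5.0000] = 29.8662
Node d (S = 75.86): V_d = e^(−0.01)·[0.4661·5.0000 + 0.5339·0.0000] = 2.3075
Node 0 (S = 95): V_0 = e^(−0.01)·[0.4661·29.8662 + 0.5339·2.3075] = 15.0027

$15.00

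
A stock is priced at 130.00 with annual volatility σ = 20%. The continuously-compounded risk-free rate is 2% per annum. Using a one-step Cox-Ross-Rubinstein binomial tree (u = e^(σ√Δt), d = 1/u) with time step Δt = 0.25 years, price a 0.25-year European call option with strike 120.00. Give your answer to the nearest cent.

11.78

CRR parameters: u = e^(σ√Δt) = e^(0.2·√0.25) = 1.1052, d = 1/u = 0.9048
Per-period rate: rΔt = 0.02·0.25 = 0.005, so R = e^0.005 = 1.0050
Risk-neutral probability p = (e^0.005 − 0.9048)/(1.1052 − 0.9048) = 0.1002/0.2003 = 0.5000
Terminal stock prices: S_u = 143.7, S_d = 117.6
Terminal payoffs (S − K): max(23.67, 0) = 23.67, max(-2.371, 0) = 0
Node 0 (S = 130): V_0 = e^(−0.005)·[0.5000·23.6722 + 0.5000·0.0000] = 11.7781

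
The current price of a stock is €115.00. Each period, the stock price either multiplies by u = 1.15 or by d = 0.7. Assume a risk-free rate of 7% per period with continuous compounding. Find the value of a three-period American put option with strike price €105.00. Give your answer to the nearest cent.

€5.47

Risk-neutral probability p = (e^0.07 − 0.7)/(1.15 − 0.7) = 0.3725/0.4500 = 0.8278
Terminal stock prices: S_uuu = 174.9, S_uud = 106.5, S_udd = 64.8, S_ddd = 39.44
Terminal payoffs (K − S): max(-69.9, 0) = 0, max(-1.461, 0) = 0, max(40.2, 0) = 40.2, max(65.56, 0) = 65.56
Node uu (S = 152.1): continuation = e^(−0.07)·[0.8278·0.0000 + 0.1722·0.0000] = 0.0000; exercise value = 0.0000 ≤ continuation, so V_uu = 0.0000
Node ud (S = 92.57): continuation = e^(−0.07)·[0.8278·0.0000 + 0.1722·40.1975] = 6.4542; exercise value = 12.4250 > continuation, so V_ud = 12.4250 (exercise)
Node dd (S = 56.35): continuation = e^(−0.07)·[0.8278·40.1975 + 0.1722·65.5550] = 41.5514; exercise value = 48.6500 > continuation, so V_dd = 48.6500 (exercise)
Node u (S = 132.2): continuation = e^(−0.07)·[0.8278·0.0000 + 0.1722·12.4250] = 1.9950; exercise value = 0.0000 ≤ continuation, so V_u = 1.9950
Node d (S = 80.5): continuation = e^(−0.07)·[0.8278·12.4250 + 0.1722·48.6500] = 17.4014; exercise value = 24.5000 > continuation, so V_d = 24.5000 (exercise)
Node 0 (S = 115): continuation = e^(−0.07)·[0.8278·1.9950 + 0.1722·24.5000] = 5.4736; exercise value = 0.0000 ≤ continuation, so V_0 = 5.4736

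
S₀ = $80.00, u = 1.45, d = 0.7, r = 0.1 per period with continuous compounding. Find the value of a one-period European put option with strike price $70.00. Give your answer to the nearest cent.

$5.82

Risk-neutral probability p = (e^0.1 − 0.7)/(1.45 − 0.7) = 0.4052/0.7500 = 0.5402
Terminal stock prices: S_u = 116, S_d = 56
Terminal payoffs (K − S): max(-46, 0) = 0, max(14, 0) = 14
Node 0 (S = 80): V_0 = e^(−0.1)·[0.5402·0.0000 + 0.4598·14.0000] = 5.8243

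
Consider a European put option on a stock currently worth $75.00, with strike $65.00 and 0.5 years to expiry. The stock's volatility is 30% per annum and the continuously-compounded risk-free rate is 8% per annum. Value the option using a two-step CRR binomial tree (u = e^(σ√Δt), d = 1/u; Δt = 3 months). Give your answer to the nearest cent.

$2.01

CRR parameters: u = e^(σ√Δt) = e^(0.3·√0.25) = 1.1618, d = 1/u = 0.8607
Per-period rate: rΔt = 0.08·0.25 = 0.02, so R = e^0.02 = 1.0202
Risk-neutral probability p = (e^0.02 − 0.8607)/(1.1618 − 0.8607) = 0.1595/0.3011 = 0.5297
Terminal stock prices: S_uu = 101.2, S_ud = 75, S_dd = 55.56
Terminal payoffs (K − S): max(-36.24, 0) = 0, max(-10, 0) = 0, max(9.439, 0) = 9.439
Node u (S = 87.14): V_u = e^(−0.02)·[0.5297·0.0000 + 0.4703·0.0000] = 0.0000
Node d (S = 64.55): V_d = e^(−0.02)·[0.5297·0.0000 + 0.4703·9.4386] = 4.3515
Node 0 (S = 75): V_0 = e^(−0.02)·[0.5297·0.0000 + 0.4703·4.3515] = 2.0062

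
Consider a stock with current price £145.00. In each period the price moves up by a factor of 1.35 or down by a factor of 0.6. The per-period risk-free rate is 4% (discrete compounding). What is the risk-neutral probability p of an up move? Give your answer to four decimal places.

Risk-neutral probability p = (1 + 0.04 − 0.6)/(1.35 − 0.6) = 0.4400/0.7500 = 0.5867

p = 0.5867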